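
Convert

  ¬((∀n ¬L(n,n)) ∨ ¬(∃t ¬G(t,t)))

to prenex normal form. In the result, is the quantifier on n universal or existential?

existential

Drive negations inward (¬∀x A ≡ ∃x ¬A, ¬∃x A ≡ ∀x ¬A, De Morgan for ∧/∨):
  (∃n L(n,n)) ∧ (∃t ¬G(t,t))
Finally move all quantifiers to the prefix:
  ∃n ∃t (L(n,n) ∧ ¬G(t,t))
The quantifier ∀n sits under an odd number of negations, so it flips to ∃n.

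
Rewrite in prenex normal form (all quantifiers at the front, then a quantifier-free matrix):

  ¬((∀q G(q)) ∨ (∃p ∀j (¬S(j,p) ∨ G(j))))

Drive negations inward (¬∀x A ≡ ∃x ¬A, ¬∃x A ≡ ∀x ¬A, De Morgan for ∧/∨):
  (∃q ¬G(q)) ∧ (∀p ∃j (S(j,p) ∧ ¬G(j)))
Finally move all quantifiers to the prefix:
  ∃q ∀p ∃j (¬G(q) ∧ S(j,p) ∧ ¬G(j))

∃q ∀p ∃j (¬G(q) ∧ S(j,p) ∧ ¬G(j))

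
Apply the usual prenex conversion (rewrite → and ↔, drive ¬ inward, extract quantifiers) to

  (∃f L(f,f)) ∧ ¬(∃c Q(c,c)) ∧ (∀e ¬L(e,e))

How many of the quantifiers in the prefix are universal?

2

Move each ¬ inward, flipping quantifiers it crosses:
  (∃f L(f,f)) ∧ (∀c ¬Q(c,c)) ∧ (∀e ¬L(e,e))
All bound variables are already distinct, so no renaming is needed.
Pull the quantifiers to the front (each side's bound variable is not free in the other side):
  ∃f ∀c ∀e (L(f,f) ∧ ¬Q(c,c) ∧ ¬L(e,e))
The prefix is ∃f ∀c ∀e: 2 universal, 1 existential.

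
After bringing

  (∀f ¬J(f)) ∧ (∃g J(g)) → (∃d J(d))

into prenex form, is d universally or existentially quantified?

existential

Rewrite implications/biconditionals: A → B as ¬A ∨ B.
  ¬((∀f ¬J(f)) ∧ (∃g J(g))) ∨ (∃d J(d))
Move each ¬ inward, flipping quantifiers it crosses:
  (∃f J(f)) ∨ (∀g ¬J(g)) ∨ (∃d J(d))
All bound variables are already distinct, so no renaming is needed.
Pull the quantifiers to the front (each side's bound variable is not free in the other side):
  ∃f ∀g ∃d (J(f) ∨ ¬J(g) ∨ J(d))
The quantifier ∃d sits under an even number of negations (counting the antecedent side of each →), so it remains existential.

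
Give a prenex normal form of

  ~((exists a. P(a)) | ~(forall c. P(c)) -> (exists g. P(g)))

Rewrite implications/biconditionals: A → B as ¬A ∨ B.
  ~(~((exists a. P(a)) | ~(forall c. P(c))) | (exists g. P(g)))
Move each ¬ inward, flipping quantifiers it crosses:
  ((exists a. P(a)) | (exists c. ~P(c))) & (forall g. ~P(g))
All bound variables are already distinct, so no renaming is needed.
Pull the quantifiers to the front (each side's bound variable is not free in the other side):
  exists a. exists c. forall g. ((P(a) | ~P(c)) & ~P(g))

exists a. exists c. forall g. ((P(a) | ~P(c)) & ~P(g))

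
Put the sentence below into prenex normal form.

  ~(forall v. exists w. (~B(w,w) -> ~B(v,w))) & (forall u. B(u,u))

Rewrite implications/biconditionals: A → B as ¬A ∨ B.
  ~(forall v. exists w. (~~B(w,w) | ~B(v,w))) & (forall u. B(u,u))
Move each ¬ inward, flipping quantifiers it crosses:
  (exists v. forall w. (~B(w,w) & B(v,w))) & (forall u. B(u,u))
All bound variables are already distinct, so no renaming is needed.
Pull the quantifiers to the front (each side's bound variable is not free in the other side):
  exists v. forall w. forall u. (~B(w,w) & B(v,w) & B(u,u))

exists v. forall w. forall u. (~B(w,w) & B(v,w) & B(u,u))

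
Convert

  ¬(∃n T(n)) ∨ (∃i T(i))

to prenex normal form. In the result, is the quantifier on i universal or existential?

Push ¬ through the quantifiers and connectives to reach negation normal form:
  (∀n ¬T(n)) ∨ (∃i T(i))
All bound variables are already distinct, so no renaming is needed.
Extract every quantifier outward, since the variables are now distinct and don't occur free across branches:
  ∀n ∃i (¬T(n) ∨ T(i))
The quantifier ∃i sits under an even number of negations, so it remains existential.

existential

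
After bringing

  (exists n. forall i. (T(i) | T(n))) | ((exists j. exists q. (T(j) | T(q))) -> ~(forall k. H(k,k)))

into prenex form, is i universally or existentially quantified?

Rewrite implications/biconditionals: A → B as ¬A ∨ B.
  (exists n. forall i. (T(i) | T(n))) | ~(exists j. exists q. (T(j) | T(q))) | ~(forall k. H(k,k))
Drive negations inward (¬∀x A ≡ ∃x ¬A, ¬∃x A ≡ ∀x ¬A, De Morgan for ∧/∨):
  (exists n. forall i. (T(i) | T(n))) | (forall j. forall q. (~T(j) & ~T(q))) | (exists k. ~H(k,k))
All bound variables are already distinct, so no renaming is needed.
Extract every quantifier outward, since the variables are now distinct and don't occur free across branches:
  exists n. forall i. forall j. forall q. exists k. (T(i) | T(n) | ~T(j) & ~T(q) | ~H(k,k))
The quantifier forall i sits under an even number of negations (counting the antecedent side of each →), so it remains universal.

universal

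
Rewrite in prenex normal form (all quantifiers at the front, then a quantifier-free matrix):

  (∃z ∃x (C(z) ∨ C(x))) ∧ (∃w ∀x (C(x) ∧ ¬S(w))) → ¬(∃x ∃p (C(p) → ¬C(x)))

First replace A → B with ¬A ∨ B.
  ¬((∃z ∃x (C(z) ∨ C(x))) ∧ (∃w ∀x (C(x) ∧ ¬S(w)))) ∨ ¬(∃x ∃p (¬C(p) ∨ ¬C(x)))
Move each ¬ inward, flipping quantifiers it crosses:
  (∀z ∀x (¬C(z) ∧ ¬C(x))) ∨ (∀w ∃x (¬C(x) ∨ S(w))) ∨ (∀x ∀p (C(p) ∧ C(x)))
Rename bound variables to avoid capture: x↦s, x↦q.
  (∀z ∀x (¬C(z) ∧ ¬C(x))) ∨ (∀w ∃s (¬C(s) ∨ S(w))) ∨ (∀q ∀p (C(p) ∧ C(q)))
Finally move all quantifiers to the prefix:
  ∀z ∀x ∀w ∃s ∀q ∀p (¬C(z) ∧ ¬C(x) ∨ ¬C(s) ∨ S(w) ∨ C(p) ∧ C(q))

∀z ∀x ∀w ∃s ∀q ∀p (¬C(z) ∧ ¬C(x) ∨ ¬C(s) ∨ S(w) ∨ C(p) ∧ C(q))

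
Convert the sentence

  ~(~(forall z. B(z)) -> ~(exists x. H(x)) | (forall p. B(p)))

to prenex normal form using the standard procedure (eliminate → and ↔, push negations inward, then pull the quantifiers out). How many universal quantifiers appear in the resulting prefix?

0

Eliminate → and ↔ using ¬ and ∨.
  ~(~~(forall z. B(z)) | ~(exists x. H(x)) | (forall p. B(p)))
Push ¬ through the quantifiers and connectives to reach negation normal form:
  (exists z. ~B(z)) & (exists x. H(x)) & (exists p. ~B(p))
Extract every quantifier outward, since the variables are now distinct and don't occur free across branches:
  exists z. exists x. exists p. (~B(z) & H(x) & ~B(p))
The prefix is exists z exists x exists p: 0 universal, 3 existential.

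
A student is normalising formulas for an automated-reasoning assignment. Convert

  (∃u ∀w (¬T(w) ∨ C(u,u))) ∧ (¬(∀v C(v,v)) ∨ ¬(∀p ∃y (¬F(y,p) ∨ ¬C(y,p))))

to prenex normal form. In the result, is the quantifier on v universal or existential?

existential

Push ¬ through the quantifiers and connectives to reach negation normal form:
  (∃u ∀w (¬T(w) ∨ C(u,u))) ∧ ((∃v ¬C(v,v)) ∨ (∃p ∀y (F(y,p) ∧ C(y,p))))
Pull the quantifiers to the front (each side's bound variable is not free in the other side):
  ∃u ∀w ∃v ∃p ∀y ((¬T(w) ∨ C(u,u)) ∧ (¬C(v,v) ∨ F(y,p) ∧ C(y,p)))
The quantifier ∀v sits under an odd number of negations, so it flips to ∃v.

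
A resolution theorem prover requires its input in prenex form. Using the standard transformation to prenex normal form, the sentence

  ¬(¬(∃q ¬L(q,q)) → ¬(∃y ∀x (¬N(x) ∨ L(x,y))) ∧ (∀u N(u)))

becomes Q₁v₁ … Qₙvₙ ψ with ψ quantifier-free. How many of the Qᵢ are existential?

2

Rewrite implications/biconditionals: A → B as ¬A ∨ B.
  ¬(¬¬(∃q ¬L(q,q)) ∨ ¬(∃y ∀x (¬N(x) ∨ L(x,y))) ∧ (∀u N(u)))
Move each ¬ inward, flipping quantifiers it crosses:
  (∀q L(q,q)) ∧ ((∃y ∀x (¬N(x) ∨ L(x,y))) ∨ (∃u ¬N(u)))
All bound variables are already distinct, so no renaming is needed.
Pull the quantifiers to the front (each side's bound variable is not free in the other side):
  ∀q ∃y ∀x ∃u (L(q,q) ∧ (¬N(x) ∨ L(x,y) ∨ ¬N(u)))
The prefix is ∀q ∃y ∀x ∃u: 2 universal, 2 existential.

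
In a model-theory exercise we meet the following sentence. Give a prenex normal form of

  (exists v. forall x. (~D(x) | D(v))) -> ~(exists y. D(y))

Rewrite implications/biconditionals: A → B as ¬A ∨ B.
  ~(exists v. forall x. (~D(x) | D(v))) | ~(exists y. D(y))
Push ¬ through the quantifiers and connectives to reach negation normal form:
  (forall v. exists x. (D(x) & ~D(v))) | (forall y. ~D(y))
All bound variables are already distinct, so no renaming is needed.
Pull the quantifiers to the front (each side's bound variable is not free in the other side):
  forall v. exists x. forall y. (D(x) & ~D(v) | ~D(y))

forall v. exists x. forall y. (D(x) & ~D(v) | ~D(y))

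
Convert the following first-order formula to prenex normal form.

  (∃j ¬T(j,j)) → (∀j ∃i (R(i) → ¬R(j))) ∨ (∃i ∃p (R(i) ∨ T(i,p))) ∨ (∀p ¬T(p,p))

∀j ∀y ∃i ∃x ∃p ∀u (T(j,j) ∨ ¬R(i) ∨ ¬R(y) ∨ R(x) ∨ T(x,p) ∨ ¬T(u,u))

Rewrite implications/biconditionals: A → B as ¬A ∨ B.
  ¬(∃j ¬T(j,j)) ∨ (∀j ∃i (¬R(i) ∨ ¬R(j))) ∨ (∃i ∃p (R(i) ∨ T(i,p))) ∨ (∀p ¬T(p,p))
Drive negations inward (¬∀x A ≡ ∃x ¬A, ¬∃x A ≡ ∀x ¬A, De Morgan for ∧/∨):
  (∀j T(j,j)) ∨ (∀j ∃i (¬R(i) ∨ ¬R(j))) ∨ (∃i ∃p (R(i) ∨ T(i,p))) ∨ (∀p ¬T(p,p))
Rename bound variables to avoid capture: j↦y, i↦x, p↦u.
  (∀j T(j,j)) ∨ (∀y ∃i (¬R(i) ∨ ¬R(y))) ∨ (∃x ∃p (R(x) ∨ T(x,p))) ∨ (∀u ¬T(u,u))
Pull the quantifiers to the front (each side's bound variable is not free in the other side):
  ∀j ∀y ∃i ∃x ∃p ∀u (T(j,j) ∨ ¬R(i) ∨ ¬R(y) ∨ R(x) ∨ T(x,p) ∨ ¬T(u,u))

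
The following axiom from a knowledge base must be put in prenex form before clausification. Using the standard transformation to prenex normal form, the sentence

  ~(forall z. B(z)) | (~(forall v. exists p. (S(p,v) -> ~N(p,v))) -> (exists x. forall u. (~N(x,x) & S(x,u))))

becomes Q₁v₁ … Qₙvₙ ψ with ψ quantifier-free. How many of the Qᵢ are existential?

3

First replace A → B with ¬A ∨ B.
  ~(forall z. B(z)) | ~~(forall v. exists p. (~S(p,v) | ~N(p,v))) | (exists x. forall u. (~N(x,x) & S(x,u)))
Drive negations inward (¬∀x A ≡ ∃x ¬A, ¬∃x A ≡ ∀x ¬A, De Morgan for ∧/∨):
  (exists z. ~B(z)) | (forall v. exists p. (~S(p,v) | ~N(p,v))) | (exists x. forall u. (~N(x,x) & S(x,u)))
All bound variables are already distinct, so no renaming is needed.
Extract every quantifier outward, since the variables are now distinct and don't occur free across branches:
  exists z. forall v. exists p. exists x. forall u. (~B(z) | ~S(p,v) | ~N(p,v) | ~N(x,x) & S(x,u))
The prefix is exists z forall v exists p exists x forall u: 2 universal, 3 existential.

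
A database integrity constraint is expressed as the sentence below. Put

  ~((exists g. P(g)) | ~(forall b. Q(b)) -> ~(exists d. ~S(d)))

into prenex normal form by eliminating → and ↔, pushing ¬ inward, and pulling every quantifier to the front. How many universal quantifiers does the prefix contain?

0

Rewrite implications/biconditionals: A → B as ¬A ∨ B.
  ~(~((exists g. P(g)) | ~(forall b. Q(b))) | ~(exists d. ~S(d)))
Drive negations inward (¬∀x A ≡ ∃x ¬A, ¬∃x A ≡ ∀x ¬A, De Morgan for ∧/∨):
  ((exists g. P(g)) | (exists b. ~Q(b))) & (exists d. ~S(d))
Pull the quantifiers to the front (each side's bound variable is not free in the other side):
  exists g. exists b. exists d. ((P(g) | ~Q(b)) & ~S(d))
The prefix is exists g exists b exists d: 0 universal, 3 existential.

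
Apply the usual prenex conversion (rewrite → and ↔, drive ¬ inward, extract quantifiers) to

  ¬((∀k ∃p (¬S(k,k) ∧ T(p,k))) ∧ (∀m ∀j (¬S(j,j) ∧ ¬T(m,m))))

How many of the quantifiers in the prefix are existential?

Push ¬ through the quantifiers and connectives to reach negation normal form:
  (∃k ∀p (S(k,k) ∨ ¬T(p,k))) ∨ (∃m ∃j (S(j,j) ∨ T(m,m)))
All bound variables are already distinct, so no renaming is needed.
Extract every quantifier outward, since the variables are now distinct and don't occur free across branches:
  ∃k ∀p ∃m ∃j (S(k,k) ∨ ¬T(p,k) ∨ S(j,j) ∨ T(m,m))
The prefix is ∃k ∀p ∃m ∃j: 1 universal, 3 existential.

3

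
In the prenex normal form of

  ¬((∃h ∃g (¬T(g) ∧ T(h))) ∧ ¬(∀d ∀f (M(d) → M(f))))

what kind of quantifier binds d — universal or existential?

First replace A → B with ¬A ∨ B.
  ¬((∃h ∃g (¬T(g) ∧ T(h))) ∧ ¬(∀d ∀f (¬M(d) ∨ M(f))))
Move each ¬ inward, flipping quantifiers it crosses:
  (∀h ∀g (T(g) ∨ ¬T(h))) ∨ (∀d ∀f (¬M(d) ∨ M(f)))
Pull the quantifiers to the front (each side's bound variable is not free in the other side):
  ∀h ∀g ∀d ∀f (T(g) ∨ ¬T(h) ∨ ¬M(d) ∨ M(f))
The quantifier ∀d sits under an even number of negations (counting the antecedent side of each →), so it remains universal.

universal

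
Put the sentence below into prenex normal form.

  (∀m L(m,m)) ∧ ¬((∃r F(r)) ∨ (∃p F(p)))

∀m ∀r ∀p (L(m,m) ∧ ¬F(r) ∧ ¬F(p))

Move each ¬ inward, flipping quantifiers it crosses:
  (∀m L(m,m)) ∧ (∀r ¬F(r)) ∧ (∀p ¬F(p))
Finally move all quantifiers to the prefix:
  ∀m ∀r ∀p (L(m,m) ∧ ¬F(r) ∧ ¬F(p))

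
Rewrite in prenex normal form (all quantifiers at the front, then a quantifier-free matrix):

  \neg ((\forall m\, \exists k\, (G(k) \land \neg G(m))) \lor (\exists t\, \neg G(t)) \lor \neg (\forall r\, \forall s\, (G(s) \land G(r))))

Push ¬ through the quantifiers and connectives to reach negation normal form:
  (\exists m\, \forall k\, (\neg G(k) \lor G(m))) \land (\forall t\, G(t)) \land (\forall r\, \forall s\, (G(s) \land G(r)))
Finally move all quantifiers to the prefix:
  \exists m\, \forall k\, \forall t\, \forall r\, \forall s\, ((\neg G(k) \lor G(m)) \land G(t) \land G(s) \land G(r))

\exists m\, \forall k\, \forall t\, \forall r\, \forall s\, ((\neg G(k) \lor G(m)) \land G(t) \land G(s) \land G(r))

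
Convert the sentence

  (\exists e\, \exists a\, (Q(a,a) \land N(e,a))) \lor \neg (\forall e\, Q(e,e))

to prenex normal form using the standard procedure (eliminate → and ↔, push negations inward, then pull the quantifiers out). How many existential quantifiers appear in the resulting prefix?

Move each ¬ inward, flipping quantifiers it crosses:
  (\exists e\, \exists a\, (Q(a,a) \land N(e,a))) \lor (\exists e\, \neg Q(e,e))
Standardize variables apart so no two quantifiers bind the same name: e↦z.
  (\exists e\, \exists a\, (Q(a,a) \land N(e,a))) \lor (\exists z\, \neg Q(z,z))
Pull the quantifiers to the front (each side's bound variable is not free in the other side):
  \exists e\, \exists a\, \exists z\, (Q(a,a) \land N(e,a) \lor \neg Q(z,z))
The prefix is \exists e \exists a \exists z: 0 universal, 3 existential.

3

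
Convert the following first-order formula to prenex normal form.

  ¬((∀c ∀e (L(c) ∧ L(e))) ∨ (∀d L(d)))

∃c ∃e ∃d ((¬L(c) ∨ ¬L(e)) ∧ ¬L(d))

Move each ¬ inward, flipping quantifiers it crosses:
  (∃c ∃e (¬L(c) ∨ ¬L(e))) ∧ (∃d ¬L(d))
All bound variables are already distinct, so no renaming is needed.
Pull the quantifiers to the front (each side's bound variable is not free in the other side):
  ∃c ∃e ∃d ((¬L(c) ∨ ¬L(e)) ∧ ¬L(d))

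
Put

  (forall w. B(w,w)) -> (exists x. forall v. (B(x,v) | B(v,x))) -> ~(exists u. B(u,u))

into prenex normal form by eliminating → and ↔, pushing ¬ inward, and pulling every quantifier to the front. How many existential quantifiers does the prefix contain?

2

Eliminate → and ↔ using ¬ and ∨.
  ~(forall w. B(w,w)) | ~(exists x. forall v. (B(x,v) | B(v,x))) | ~(exists u. B(u,u))
Drive negations inward (¬∀x A ≡ ∃x ¬A, ¬∃x A ≡ ∀x ¬A, De Morgan for ∧/∨):
  (exists w. ~B(w,w)) | (forall x. exists v. (~B(x,v) & ~B(v,x))) | (forall u. ~B(u,u))
All bound variables are already distinct, so no renaming is needed.
Finally move all quantifiers to the prefix:
  exists w. forall x. exists v. forall u. (~B(w,w) | ~B(x,v) & ~B(v,x) | ~B(u,u))
The prefix is exists w forall x exists v forall u: 2 universal, 2 existential.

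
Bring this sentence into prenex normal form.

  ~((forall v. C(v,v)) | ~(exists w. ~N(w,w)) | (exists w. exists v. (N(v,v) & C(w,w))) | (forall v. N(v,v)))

Push ¬ through the quantifiers and connectives to reach negation normal form:
  (exists v. ~C(v,v)) & (exists w. ~N(w,w)) & (forall w. forall v. (~N(v,v) | ~C(w,w))) & (exists v. ~N(v,v))
Rename bound variables to avoid capture: w↦r, v↦z1, v↦c.
  (exists v. ~C(v,v)) & (exists w. ~N(w,w)) & (forall r. forall z1. (~N(z1,z1) | ~C(r,r))) & (exists c. ~N(c,c))
Finally move all quantifiers to the prefix:
  exists v. exists w. forall r. forall z1. exists c. (~C(v,v) & ~N(w,w) & (~N(z1,z1) | ~C(r,r)) & ~N(c,c))

exists v. exists w. forall r. forall z1. exists c. (~C(v,v) & ~N(w,w) & (~N(z1,z1) | ~C(r,r)) & ~N(c,c))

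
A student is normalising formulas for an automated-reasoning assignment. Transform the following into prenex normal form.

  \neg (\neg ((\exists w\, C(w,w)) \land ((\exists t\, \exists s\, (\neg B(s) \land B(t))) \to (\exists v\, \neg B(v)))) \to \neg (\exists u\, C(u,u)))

Eliminate → and ↔ using ¬ and ∨.
  \neg (\neg \neg ((\exists w\, C(w,w)) \land (\neg (\exists t\, \exists s\, (\neg B(s) \land B(t))) \lor (\exists v\, \neg B(v)))) \lor \neg (\exists u\, C(u,u)))
Drive negations inward (¬∀x A ≡ ∃x ¬A, ¬∃x A ≡ ∀x ¬A, De Morgan for ∧/∨):
  ((\forall w\, \neg C(w,w)) \lor (\exists t\, \exists s\, (\neg B(s) \land B(t))) \land (\forall v\, B(v))) \land (\exists u\, C(u,u))
All bound variables are already distinct, so no renaming is needed.
Extract every quantifier outward, since the variables are now distinct and don't occur free across branches:
  \forall w\, \exists t\, \exists s\, \forall v\, \exists u\, ((\neg C(w,w) \lor \neg B(s) \land B(t) \land B(v)) \land C(u,u))

\forall w\, \exists t\, \exists s\, \forall v\, \exists u\, ((\neg C(w,w) \lor \neg B(s) \land B(t) \land B(v)) \land C(u,u))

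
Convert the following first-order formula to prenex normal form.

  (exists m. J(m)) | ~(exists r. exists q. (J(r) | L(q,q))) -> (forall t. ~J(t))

First replace A → B with ¬A ∨ B.
  ~((exists m. J(m)) | ~(exists r. exists q. (J(r) | L(q,q)))) | (forall t. ~J(t))
Push ¬ through the quantifiers and connectives to reach negation normal form:
  (forall m. ~J(m)) & (exists r. exists q. (J(r) | L(q,q))) | (forall t. ~J(t))
All bound variables are already distinct, so no renaming is needed.
Extract every quantifier outward, since the variables are now distinct and don't occur free across branches:
  forall m. exists r. exists q. forall t. (~J(m) & (J(r) | L(q,q)) | ~J(t))

forall m. exists r. exists q. forall t. (~J(m) & (J(r) | L(q,q)) | ~J(t))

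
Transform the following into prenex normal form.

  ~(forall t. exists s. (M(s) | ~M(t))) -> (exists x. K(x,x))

Rewrite implications/biconditionals: A → B as ¬A ∨ B.
  ~~(forall t. exists s. (M(s) | ~M(t))) | (exists x. K(x,x))
Drive negations inward (¬∀x A ≡ ∃x ¬A, ¬∃x A ≡ ∀x ¬A, De Morgan for ∧/∨):
  (forall t. exists s. (M(s) | ~M(t))) | (exists x. K(x,x))
All bound variables are already distinct, so no renaming is needed.
Pull the quantifiers to the front (each side's bound variable is not free in the other side):
  forall t. exists s. exists x. (M(s) | ~M(t) | K(x,x))

forall t. exists s. exists x. (M(s) | ~M(t) | K(x,x))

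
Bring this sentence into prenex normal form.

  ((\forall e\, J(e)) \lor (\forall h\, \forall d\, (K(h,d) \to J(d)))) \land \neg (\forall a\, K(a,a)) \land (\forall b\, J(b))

First replace A → B with ¬A ∨ B.
  ((\forall e\, J(e)) \lor (\forall h\, \forall d\, (\neg K(h,d) \lor J(d)))) \land \neg (\forall a\, K(a,a)) \land (\forall b\, J(b))
Move each ¬ inward, flipping quantifiers it crosses:
  ((\forall e\, J(e)) \lor (\forall h\, \forall d\, (\neg K(h,d) \lor J(d)))) \land (\exists a\, \neg K(a,a)) \land (\forall b\, J(b))
Pull the quantifiers to the front (each side's bound variable is not free in the other side):
  \forall e\, \forall h\, \forall d\, \exists a\, \forall b\, ((J(e) \lor \neg K(h,d) \lor J(d)) \land \neg K(a,a) \land J(b))

\forall e\, \forall h\, \forall d\, \exists a\, \forall b\, ((J(e) \lor \neg K(h,d) \lor J(d)) \land \neg K(a,a) \land J(b))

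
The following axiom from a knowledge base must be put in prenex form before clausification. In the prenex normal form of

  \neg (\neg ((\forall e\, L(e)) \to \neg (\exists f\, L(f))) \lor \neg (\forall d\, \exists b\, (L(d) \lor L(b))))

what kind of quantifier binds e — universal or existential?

existential

Eliminate → and ↔ using ¬ and ∨.
  \neg (\neg (\neg (\forall e\, L(e)) \lor \neg (\exists f\, L(f))) \lor \neg (\forall d\, \exists b\, (L(d) \lor L(b))))
Move each ¬ inward, flipping quantifiers it crosses:
  ((\exists e\, \neg L(e)) \lor (\forall f\, \neg L(f))) \land (\forall d\, \exists b\, (L(d) \lor L(b)))
Finally move all quantifiers to the prefix:
  \exists e\, \forall f\, \forall d\, \exists b\, ((\neg L(e) \lor \neg L(f)) \land (L(d) \lor L(b)))
The quantifier \forall e sits under an odd number of negations (counting the antecedent side of each →), so it flips to \exists e.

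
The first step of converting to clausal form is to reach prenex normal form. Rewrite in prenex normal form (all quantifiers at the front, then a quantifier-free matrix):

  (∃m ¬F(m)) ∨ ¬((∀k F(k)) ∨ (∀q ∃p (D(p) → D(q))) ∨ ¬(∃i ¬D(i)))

∃m ∃k ∃q ∀p ∃i (¬F(m) ∨ ¬F(k) ∧ D(p) ∧ ¬D(q) ∧ ¬D(i))

Eliminate → and ↔ using ¬ and ∨.
  (∃m ¬F(m)) ∨ ¬((∀k F(k)) ∨ (∀q ∃p (¬D(p) ∨ D(q))) ∨ ¬(∃i ¬D(i)))
Drive negations inward (¬∀x A ≡ ∃x ¬A, ¬∃x A ≡ ∀x ¬A, De Morgan for ∧/∨):
  (∃m ¬F(m)) ∨ (∃k ¬F(k)) ∧ (∃q ∀p (D(p) ∧ ¬D(q))) ∧ (∃i ¬D(i))
Pull the quantifiers to the front (each side's bound variable is not free in the other side):
  ∃m ∃k ∃q ∀p ∃i (¬F(m) ∨ ¬F(k) ∧ D(p) ∧ ¬D(q) ∧ ¬D(i))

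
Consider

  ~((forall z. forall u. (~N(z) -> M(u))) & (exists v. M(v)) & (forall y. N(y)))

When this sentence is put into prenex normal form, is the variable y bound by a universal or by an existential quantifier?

existential

Rewrite implications/biconditionals: A → B as ¬A ∨ B.
  ~((forall z. forall u. (~~N(z) | M(u))) & (exists v. M(v)) & (forall y. N(y)))
Drive negations inward (¬∀x A ≡ ∃x ¬A, ¬∃x A ≡ ∀x ¬A, De Morgan for ∧/∨):
  (exists z. exists u. (~N(z) & ~M(u))) | (forall v. ~M(v)) | (exists y. ~N(y))
Extract every quantifier outward, since the variables are now distinct and don't occur free across branches:
  exists z. exists u. forall v. exists y. (~N(z) & ~M(u) | ~M(v) | ~N(y))
The quantifier forall y sits under an odd number of negations (counting the antecedent side of each →), so it flips to exists y.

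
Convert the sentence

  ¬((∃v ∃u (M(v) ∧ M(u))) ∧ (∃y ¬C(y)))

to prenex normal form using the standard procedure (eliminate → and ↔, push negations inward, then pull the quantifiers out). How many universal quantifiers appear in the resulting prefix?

Push ¬ through the quantifiers and connectives to reach negation normal form:
  (∀v ∀u (¬M(v) ∨ ¬M(u))) ∨ (∀y C(y))
Extract every quantifier outward, since the variables are now distinct and don't occur free across branches:
  ∀v ∀u ∀y (¬M(v) ∨ ¬M(u) ∨ C(y))
The prefix is ∀v ∀u ∀y: 3 universal, 0 existential.

3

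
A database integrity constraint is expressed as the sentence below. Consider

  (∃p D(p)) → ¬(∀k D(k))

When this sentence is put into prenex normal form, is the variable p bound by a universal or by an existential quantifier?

Rewrite implications/biconditionals: A → B as ¬A ∨ B.
  ¬(∃p D(p)) ∨ ¬(∀k D(k))
Drive negations inward (¬∀x A ≡ ∃x ¬A, ¬∃x A ≡ ∀x ¬A, De Morgan for ∧/∨):
  (∀p ¬D(p)) ∨ (∃k ¬D(k))
All bound variables are already distinct, so no renaming is needed.
Extract every quantifier outward, since the variables are now distinct and don't occur free across branches:
  ∀p ∃k (¬D(p) ∨ ¬D(k))
The quantifier ∃p sits under an odd number of negations (counting the antecedent side of each →), so it flips to ∀p.

universal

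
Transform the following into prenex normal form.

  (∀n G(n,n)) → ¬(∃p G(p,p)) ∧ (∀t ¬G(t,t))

First replace A → B with ¬A ∨ B.
  ¬(∀n G(n,n)) ∨ ¬(∃p G(p,p)) ∧ (∀t ¬G(t,t))
Drive negations inward (¬∀x A ≡ ∃x ¬A, ¬∃x A ≡ ∀x ¬A, De Morgan for ∧/∨):
  (∃n ¬G(n,n)) ∨ (∀p ¬G(p,p)) ∧ (∀t ¬G(t,t))
All bound variables are already distinct, so no renaming is needed.
Finally move all quantifiers to the prefix:
  ∃n ∀p ∀t (¬G(n,n) ∨ ¬G(p,p) ∧ ¬G(t,t))

∃n ∀p ∀t (¬G(n,n) ∨ ¬G(p,p) ∧ ¬G(t,t))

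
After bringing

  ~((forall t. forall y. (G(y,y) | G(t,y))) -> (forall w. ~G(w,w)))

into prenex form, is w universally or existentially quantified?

First replace A → B with ¬A ∨ B.
  ~(~(forall t. forall y. (G(y,y) | G(t,y))) | (forall w. ~G(w,w)))
Move each ¬ inward, flipping quantifiers it crosses:
  (forall t. forall y. (G(y,y) | G(t,y))) & (exists w. G(w,w))
Pull the quantifiers to the front (each side's bound variable is not free in the other side):
  forall t. forall y. exists w. ((G(y,y) | G(t,y)) & G(w,w))
The quantifier forall w sits under an odd number of negations (counting the antecedent side of each →), so it flips to exists w.

existential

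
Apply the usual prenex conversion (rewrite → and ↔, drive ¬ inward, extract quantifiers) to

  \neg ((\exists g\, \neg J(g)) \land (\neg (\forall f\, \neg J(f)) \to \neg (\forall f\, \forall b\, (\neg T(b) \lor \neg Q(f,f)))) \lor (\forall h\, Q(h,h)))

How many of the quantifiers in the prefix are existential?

2

Rewrite implications/biconditionals: A → B as ¬A ∨ B.
  \neg ((\exists g\, \neg J(g)) \land (\neg \neg (\forall f\, \neg J(f)) \lor \neg (\forall f\, \forall b\, (\neg T(b) \lor \neg Q(f,f)))) \lor (\forall h\, Q(h,h)))
Move each ¬ inward, flipping quantifiers it crosses:
  ((\forall g\, J(g)) \lor (\exists f\, J(f)) \land (\forall f\, \forall b\, (\neg T(b) \lor \neg Q(f,f)))) \land (\exists h\, \neg Q(h,h))
Standardize variables apart so no two quantifiers bind the same name: f↦a.
  ((\forall g\, J(g)) \lor (\exists f\, J(f)) \land (\forall a\, \forall b\, (\neg T(b) \lor \neg Q(a,a)))) \land (\exists h\, \neg Q(h,h))
Pull the quantifiers to the front (each side's bound variable is not free in the other side):
  \forall g\, \exists f\, \forall a\, \forall b\, \exists h\, ((J(g) \lor J(f) \land (\neg T(b) \lor \neg Q(a,a))) \land \neg Q(h,h))
The prefix is \forall g \exists f \forall a \forall b \exists h: 3 universal, 2 existential.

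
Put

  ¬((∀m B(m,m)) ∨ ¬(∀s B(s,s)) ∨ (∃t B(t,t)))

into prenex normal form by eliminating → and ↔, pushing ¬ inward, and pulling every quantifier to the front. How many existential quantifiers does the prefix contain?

1

Push ¬ through the quantifiers and connectives to reach negation normal form:
  (∃m ¬B(m,m)) ∧ (∀s B(s,s)) ∧ (∀t ¬B(t,t))
Extract every quantifier outward, since the variables are now distinct and don't occur free across branches:
  ∃m ∀s ∀t (¬B(m,m) ∧ B(s,s) ∧ ¬B(t,t))
The prefix is ∃m ∀s ∀t: 2 universal, 1 existential.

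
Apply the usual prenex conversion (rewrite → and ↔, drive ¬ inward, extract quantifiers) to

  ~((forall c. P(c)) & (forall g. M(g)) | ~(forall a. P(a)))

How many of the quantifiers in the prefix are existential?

Drive negations inward (¬∀x A ≡ ∃x ¬A, ¬∃x A ≡ ∀x ¬A, De Morgan for ∧/∨):
  ((exists c. ~P(c)) | (exists g. ~M(g))) & (forall a. P(a))
All bound variables are already distinct, so no renaming is needed.
Extract every quantifier outward, since the variables are now distinct and don't occur free across branches:
  exists c. exists g. forall a. ((~P(c) | ~M(g)) & P(a))
The prefix is exists c exists g forall a: 1 universal, 2 existential.

2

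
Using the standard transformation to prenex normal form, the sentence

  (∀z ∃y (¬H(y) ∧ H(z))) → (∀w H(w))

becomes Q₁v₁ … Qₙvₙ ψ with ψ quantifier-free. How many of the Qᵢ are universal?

2

First replace A → B with ¬A ∨ B.
  ¬(∀z ∃y (¬H(y) ∧ H(z))) ∨ (∀w H(w))
Push ¬ through the quantifiers and connectives to reach negation normal form:
  (∃z ∀y (H(y) ∨ ¬H(z))) ∨ (∀w H(w))
Extract every quantifier outward, since the variables are now distinct and don't occur free across branches:
  ∃z ∀y ∀w (H(y) ∨ ¬H(z) ∨ H(w))
The prefix is ∃z ∀y ∀w: 2 universal, 1 existential.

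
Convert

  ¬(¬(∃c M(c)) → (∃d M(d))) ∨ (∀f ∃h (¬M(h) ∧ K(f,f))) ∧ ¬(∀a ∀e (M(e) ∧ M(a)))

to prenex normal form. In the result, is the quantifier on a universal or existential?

existential

Rewrite implications/biconditionals: A → B as ¬A ∨ B.
  ¬(¬¬(∃c M(c)) ∨ (∃d M(d))) ∨ (∀f ∃h (¬M(h) ∧ K(f,f))) ∧ ¬(∀a ∀e (M(e) ∧ M(a)))
Drive negations inward (¬∀x A ≡ ∃x ¬A, ¬∃x A ≡ ∀x ¬A, De Morgan for ∧/∨):
  (∀c ¬M(c)) ∧ (∀d ¬M(d)) ∨ (∀f ∃h (¬M(h) ∧ K(f,f))) ∧ (∃a ∃e (¬M(e) ∨ ¬M(a)))
All bound variables are already distinct, so no renaming is needed.
Finally move all quantifiers to the prefix:
  ∀c ∀d ∀f ∃h ∃a ∃e (¬M(c) ∧ ¬M(d) ∨ ¬M(h) ∧ K(f,f) ∧ (¬M(e) ∨ ¬M(a)))
The quantifier ∀a sits under an odd number of negations (counting the antecedent side of each →), so it flips to ∃a.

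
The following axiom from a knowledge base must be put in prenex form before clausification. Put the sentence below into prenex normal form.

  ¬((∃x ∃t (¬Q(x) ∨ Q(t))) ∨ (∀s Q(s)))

∀x ∀t ∃s (Q(x) ∧ ¬Q(t) ∧ ¬Q(s))

Drive negations inward (¬∀x A ≡ ∃x ¬A, ¬∃x A ≡ ∀x ¬A, De Morgan for ∧/∨):
  (∀x ∀t (Q(x) ∧ ¬Q(t))) ∧ (∃s ¬Q(s))
All bound variables are already distinct, so no renaming is needed.
Finally move all quantifiers to the prefix:
  ∀x ∀t ∃s (Q(x) ∧ ¬Q(t) ∧ ¬Q(s))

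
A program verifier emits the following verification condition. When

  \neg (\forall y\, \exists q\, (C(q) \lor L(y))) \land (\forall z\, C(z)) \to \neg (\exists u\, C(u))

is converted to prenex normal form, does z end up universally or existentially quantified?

First replace A → B with ¬A ∨ B.
  \neg (\neg (\forall y\, \exists q\, (C(q) \lor L(y))) \land (\forall z\, C(z))) \lor \neg (\exists u\, C(u))
Drive negations inward (¬∀x A ≡ ∃x ¬A, ¬∃x A ≡ ∀x ¬A, De Morgan for ∧/∨):
  (\forall y\, \exists q\, (C(q) \lor L(y))) \lor (\exists z\, \neg C(z)) \lor (\forall u\, \neg C(u))
Finally move all quantifiers to the prefix:
  \forall y\, \exists q\, \exists z\, \forall u\, (C(q) \lor L(y) \lor \neg C(z) \lor \neg C(u))
The quantifier \forall z sits under an odd number of negations (counting the antecedent side of each →), so it flips to \exists z.

existential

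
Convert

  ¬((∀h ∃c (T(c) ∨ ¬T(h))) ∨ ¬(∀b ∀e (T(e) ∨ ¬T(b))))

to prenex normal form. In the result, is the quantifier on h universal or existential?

existential

Move each ¬ inward, flipping quantifiers it crosses:
  (∃h ∀c (¬T(c) ∧ T(h))) ∧ (∀b ∀e (T(e) ∨ ¬T(b)))
All bound variables are already distinct, so no renaming is needed.
Pull the quantifiers to the front (each side's bound variable is not free in the other side):
  ∃h ∀c ∀b ∀e (¬T(c) ∧ T(h) ∧ (T(e) ∨ ¬T(b)))
The quantifier ∀h sits under an odd number of negations, so it flips to ∃h.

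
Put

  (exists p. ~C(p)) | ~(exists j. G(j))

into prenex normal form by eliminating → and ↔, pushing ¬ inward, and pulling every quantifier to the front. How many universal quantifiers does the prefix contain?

Push ¬ through the quantifiers and connectives to reach negation normal form:
  (exists p. ~C(p)) | (forall j. ~G(j))
Pull the quantifiers to the front (each side's bound variable is not free in the other side):
  exists p. forall j. (~C(p) | ~G(j))
The prefix is exists p forall j: 1 universal, 1 existential.

1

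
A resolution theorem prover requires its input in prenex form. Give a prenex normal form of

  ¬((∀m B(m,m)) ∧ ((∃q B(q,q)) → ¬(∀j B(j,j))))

Eliminate → and ↔ using ¬ and ∨.
  ¬((∀m B(m,m)) ∧ (¬(∃q B(q,q)) ∨ ¬(∀j B(j,j))))
Drive negations inward (¬∀x A ≡ ∃x ¬A, ¬∃x A ≡ ∀x ¬A, De Morgan for ∧/∨):
  (∃m ¬B(m,m)) ∨ (∃q B(q,q)) ∧ (∀j B(j,j))
Pull the quantifiers to the front (each side's bound variable is not free in the other side):
  ∃m ∃q ∀j (¬B(m,m) ∨ B(q,q) ∧ B(j,j))

∃m ∃q ∀j (¬B(m,m) ∨ B(q,q) ∧ B(j,j))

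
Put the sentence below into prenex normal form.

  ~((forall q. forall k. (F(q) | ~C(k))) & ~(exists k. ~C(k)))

Drive negations inward (¬∀x A ≡ ∃x ¬A, ¬∃x A ≡ ∀x ¬A, De Morgan for ∧/∨):
  (exists q. exists k. (~F(q) & C(k))) | (exists k. ~C(k))
Give each quantifier a distinct variable: k↦s.
  (exists q. exists k. (~F(q) & C(k))) | (exists s. ~C(s))
Extract every quantifier outward, since the variables are now distinct and don't occur free across branches:
  exists q. exists k. exists s. (~F(q) & C(k) | ~C(s))

exists q. exists k. exists s. (~F(q) & C(k) | ~C(s))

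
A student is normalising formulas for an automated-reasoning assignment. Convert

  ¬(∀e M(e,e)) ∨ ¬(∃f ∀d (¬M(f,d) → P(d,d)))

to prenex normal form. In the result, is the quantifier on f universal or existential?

universal

Rewrite implications/biconditionals: A → B as ¬A ∨ B.
  ¬(∀e M(e,e)) ∨ ¬(∃f ∀d (¬¬M(f,d) ∨ P(d,d)))
Push ¬ through the quantifiers and connectives to reach negation normal form:
  (∃e ¬M(e,e)) ∨ (∀f ∃d (¬M(f,d) ∧ ¬P(d,d)))
Finally move all quantifiers to the prefix:
  ∃e ∀f ∃d (¬M(e,e) ∨ ¬M(f,d) ∧ ¬P(d,d))
The quantifier ∃f sits under an odd number of negations (counting the antecedent side of each →), so it flips to ∀f.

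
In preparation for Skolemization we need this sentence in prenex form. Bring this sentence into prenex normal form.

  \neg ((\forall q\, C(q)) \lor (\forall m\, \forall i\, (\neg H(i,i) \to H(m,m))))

\exists q\, \exists m\, \exists i\, (\neg C(q) \land \neg H(i,i) \land \neg H(m,m))

Rewrite implications/biconditionals: A → B as ¬A ∨ B.
  \neg ((\forall q\, C(q)) \lor (\forall m\, \forall i\, (\neg \neg H(i,i) \lor H(m,m))))
Drive negations inward (¬∀x A ≡ ∃x ¬A, ¬∃x A ≡ ∀x ¬A, De Morgan for ∧/∨):
  (\exists q\, \neg C(q)) \land (\exists m\, \exists i\, (\neg H(i,i) \land \neg H(m,m)))
All bound variables are already distinct, so no renaming is needed.
Pull the quantifiers to the front (each side's bound variable is not free in the other side):
  \exists q\, \exists m\, \exists i\, (\neg C(q) \land \neg H(i,i) \land \neg H(m,m))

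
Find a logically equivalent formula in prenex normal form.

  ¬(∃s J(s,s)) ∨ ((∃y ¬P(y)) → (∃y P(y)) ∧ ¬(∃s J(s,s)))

First replace A → B with ¬A ∨ B.
  ¬(∃s J(s,s)) ∨ ¬(∃y ¬P(y)) ∨ (∃y P(y)) ∧ ¬(∃s J(s,s))
Drive negations inward (¬∀x A ≡ ∃x ¬A, ¬∃x A ≡ ∀x ¬A, De Morgan for ∧/∨):
  (∀s ¬J(s,s)) ∨ (∀y P(y)) ∨ (∃y P(y)) ∧ (∀s ¬J(s,s))
Rename bound variables to avoid capture: y↦t, s↦w.
  (∀s ¬J(s,s)) ∨ (∀y P(y)) ∨ (∃t P(t)) ∧ (∀w ¬J(w,w))
Extract every quantifier outward, since the variables are now distinct and don't occur free across branches:
  ∀s ∀y ∃t ∀w (¬J(s,s) ∨ P(y) ∨ P(t) ∧ ¬J(w,w))

∀s ∀y ∃t ∀w (¬J(s,s) ∨ P(y) ∨ P(t) ∧ ¬J(w,w))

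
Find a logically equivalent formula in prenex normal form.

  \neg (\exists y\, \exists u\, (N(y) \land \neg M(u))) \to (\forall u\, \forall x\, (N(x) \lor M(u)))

\exists y\, \exists u\, \forall p\, \forall x\, (N(y) \land \neg M(u) \lor N(x) \lor M(p))

First replace A → B with ¬A ∨ B.
  \neg \neg (\exists y\, \exists u\, (N(y) \land \neg M(u))) \lor (\forall u\, \forall x\, (N(x) \lor M(u)))
Move each ¬ inward, flipping quantifiers it crosses:
  (\exists y\, \exists u\, (N(y) \land \neg M(u))) \lor (\forall u\, \forall x\, (N(x) \lor M(u)))
Standardize variables apart so no two quantifiers bind the same name: u↦p.
  (\exists y\, \exists u\, (N(y) \land \neg M(u))) \lor (\forall p\, \forall x\, (N(x) \lor M(p)))
Finally move all quantifiers to the prefix:
  \exists y\, \exists u\, \forall p\, \forall x\, (N(y) \land \neg M(u) \lor N(x) \lor M(p))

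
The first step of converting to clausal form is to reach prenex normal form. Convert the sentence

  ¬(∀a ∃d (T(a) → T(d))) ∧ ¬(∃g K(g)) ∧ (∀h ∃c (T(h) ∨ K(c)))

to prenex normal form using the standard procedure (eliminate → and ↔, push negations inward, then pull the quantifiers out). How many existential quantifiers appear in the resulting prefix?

2

First replace A → B with ¬A ∨ B.
  ¬(∀a ∃d (¬T(a) ∨ T(d))) ∧ ¬(∃g K(g)) ∧ (∀h ∃c (T(h) ∨ K(c)))
Push ¬ through the quantifiers and connectives to reach negation normal form:
  (∃a ∀d (T(a) ∧ ¬T(d))) ∧ (∀g ¬K(g)) ∧ (∀h ∃c (T(h) ∨ K(c)))
All bound variables are already distinct, so no renaming is needed.
Extract every quantifier outward, since the variables are now distinct and don't occur free across branches:
  ∃a ∀d ∀g ∀h ∃c (T(a) ∧ ¬T(d) ∧ ¬K(g) ∧ (T(h) ∨ K(c)))
The prefix is ∃a ∀d ∀g ∀h ∃c: 3 universal, 2 existential.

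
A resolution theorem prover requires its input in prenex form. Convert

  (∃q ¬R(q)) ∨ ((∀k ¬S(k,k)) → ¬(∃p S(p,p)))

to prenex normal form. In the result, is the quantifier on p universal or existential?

Rewrite implications/biconditionals: A → B as ¬A ∨ B.
  (∃q ¬R(q)) ∨ ¬(∀k ¬S(k,k)) ∨ ¬(∃p S(p,p))
Drive negations inward (¬∀x A ≡ ∃x ¬A, ¬∃x A ≡ ∀x ¬A, De Morgan for ∧/∨):
  (∃q ¬R(q)) ∨ (∃k S(k,k)) ∨ (∀p ¬S(p,p))
All bound variables are already distinct, so no renaming is needed.
Extract every quantifier outward, since the variables are now distinct and don't occur free across branches:
  ∃q ∃k ∀p (¬R(q) ∨ S(k,k) ∨ ¬S(p,p))
The quantifier ∃p sits under an odd number of negations (counting the antecedent side of each →), so it flips to ∀p.

universal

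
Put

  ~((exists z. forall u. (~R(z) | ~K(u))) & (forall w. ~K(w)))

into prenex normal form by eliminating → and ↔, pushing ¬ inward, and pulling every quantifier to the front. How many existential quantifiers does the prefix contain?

2

Push ¬ through the quantifiers and connectives to reach negation normal form:
  (forall z. exists u. (R(z) & K(u))) | (exists w. K(w))
All bound variables are already distinct, so no renaming is needed.
Pull the quantifiers to the front (each side's bound variable is not free in the other side):
  forall z. exists u. exists w. (R(z) & K(u) | K(w))
The prefix is forall z exists u exists w: 1 universal, 2 existential.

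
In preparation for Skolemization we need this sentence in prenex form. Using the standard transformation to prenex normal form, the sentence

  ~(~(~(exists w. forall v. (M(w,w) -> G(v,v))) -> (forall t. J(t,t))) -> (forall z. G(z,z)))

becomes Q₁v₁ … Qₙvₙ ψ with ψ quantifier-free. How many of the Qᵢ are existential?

3

First replace A → B with ¬A ∨ B.
  ~(~~(~~(exists w. forall v. (~M(w,w) | G(v,v))) | (forall t. J(t,t))) | (forall z. G(z,z)))
Push ¬ through the quantifiers and connectives to reach negation normal form:
  (forall w. exists v. (M(w,w) & ~G(v,v))) & (exists t. ~J(t,t)) & (exists z. ~G(z,z))
Pull the quantifiers to the front (each side's bound variable is not free in the other side):
  forall w. exists v. exists t. exists z. (M(w,w) & ~G(v,v) & ~J(t,t) & ~G(z,z))
The prefix is forall w exists v exists t exists z: 1 universal, 3 existential.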